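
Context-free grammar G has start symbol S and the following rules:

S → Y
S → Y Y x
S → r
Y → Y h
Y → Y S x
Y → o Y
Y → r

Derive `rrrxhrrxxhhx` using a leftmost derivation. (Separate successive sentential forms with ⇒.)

S ⇒ YYx   [S → Y Y x]
YYx ⇒ rYx   [Y → r]
rYx ⇒ rYhx   [Y → Y h]
rYhx ⇒ rYhhx   [Y → Y h]
rYhhx ⇒ rYSxhhx   [Y → Y S x]
rYSxhhx ⇒ rYhSxhhx   [Y → Y h]
rYhSxhhx ⇒ rYSxhSxhhx   [Y → Y S x]
rYSxhSxhhx ⇒ rrSxhSxhhx   [Y → r]
rrSxhSxhhx ⇒ rrrxhSxhhx   [S → r]
rrrxhSxhhx ⇒ rrrxhYYxxhhx   [S → Y Y x]
rrrxhYYxxhhx ⇒ rrrxhrYxxhhx   [Y → r]
rrrxhrYxxhhx ⇒ rrrxhrrxxhhx   [Y → r]

S⇒YYx⇒rYx⇒rYhx⇒rYhhx⇒rYSxhhx⇒rYhSxhhx⇒rYSxhSxhhx⇒rrSxhSxhhx⇒rrrxhSxhhx⇒rrrxhYYxxhhx⇒rrrxhrYxxhhx⇒rrrxhrrxxhhx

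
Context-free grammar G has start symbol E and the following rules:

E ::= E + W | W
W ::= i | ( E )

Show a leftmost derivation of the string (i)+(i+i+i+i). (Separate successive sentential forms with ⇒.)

E ⇒ E+W   [E ::= E + W]
E+W ⇒ W+W   [E ::= W]
W+W ⇒ (E)+W   [W ::= ( E )]
(E)+W ⇒ (W)+W   [E ::= W]
(W)+W ⇒ (i)+W   [W ::= i]
(i)+W ⇒ (i)+(E)   [W ::= ( E )]
(i)+(E) ⇒ (i)+(E+W)   [E ::= E + W]
(i)+(E+W) ⇒ (i)+(E+W+W)   [E ::= E + W]
(i)+(E+W+W) ⇒ (i)+(E+W+W+W)   [E ::= E + W]
(i)+(E+W+W+W) ⇒ (i)+(W+W+W+W)   [E ::= W]
(i)+(W+W+W+W) ⇒ (i)+(i+W+W+W)   [W ::= i]
(i)+(i+W+W+W) ⇒ (i)+(i+i+W+W)   [W ::= i]
(i)+(i+i+W+W) ⇒ (i)+(i+i+i+W)   [W ::= i]
(i)+(i+i+i+W) ⇒ (i)+(i+i+i+i)   [W ::= i]

E ⇒ E+W ⇒ W+W ⇒ (E)+W ⇒ (W)+W ⇒ (i)+W ⇒ (i)+(E) ⇒ (i)+(E+W) ⇒ (i)+(E+W+W) ⇒ (i)+(E+W+W+W) ⇒ (i)+(W+W+W+W) ⇒ (i)+(i+W+W+W) ⇒ (i)+(i+i+W+W) ⇒ (i)+(i+i+i+W) ⇒ (i)+(i+i+i+i)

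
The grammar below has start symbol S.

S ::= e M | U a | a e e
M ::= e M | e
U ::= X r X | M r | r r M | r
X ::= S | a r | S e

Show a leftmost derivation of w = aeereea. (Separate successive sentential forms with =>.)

S => Ua   [S ::= U a]
Ua => XrXa   [U ::= X r X]
XrXa => SrXa   [X ::= S]
SrXa => aeerXa   [S ::= a e e]
aeerXa => aeerSa   [X ::= S]
aeerSa => aeereMa   [S ::= e M]
aeereMa => aeereea   [M ::= e]

S => Ua => XrXa => SrXa => aeerXa => aeerSa => aeereMa => aeereea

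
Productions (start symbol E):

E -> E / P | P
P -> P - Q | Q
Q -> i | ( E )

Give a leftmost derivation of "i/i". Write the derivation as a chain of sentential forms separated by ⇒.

E ⇒ E/P   [E -> E / P]
E/P ⇒ P/P   [E -> P]
P/P ⇒ Q/P   [P -> Q]
Q/P ⇒ i/P   [Q -> i]
i/P ⇒ i/Q   [P -> Q]
i/Q ⇒ i/i   [Q -> i]

E⇒E/P⇒P/P⇒Q/P⇒i/P⇒i/Q⇒i/i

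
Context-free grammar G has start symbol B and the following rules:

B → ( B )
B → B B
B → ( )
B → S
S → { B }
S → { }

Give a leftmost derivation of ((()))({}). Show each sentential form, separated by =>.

B=>BB=>(B)B=>((B))B=>((()))B=>((()))(B)=>((()))(S)=>((()))({})

B => BB   [B → B B]
BB => (B)B   [B → ( B )]
(B)B => ((B))B   [B → ( B )]
((B))B => ((()))B   [B → ( )]
((()))B => ((()))(B)   [B → ( B )]
((()))(B) => ((()))(S)   [B → S]
((()))(S) => ((()))({})   [S → { }]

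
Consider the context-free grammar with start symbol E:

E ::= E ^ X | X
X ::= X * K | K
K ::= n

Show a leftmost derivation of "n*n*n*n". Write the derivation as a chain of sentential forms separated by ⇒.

E ⇒ X   [E ::= X]
X ⇒ X*K   [X ::= X * K]
X*K ⇒ X*K*K   [X ::= X * K]
X*K*K ⇒ X*K*K*K   [X ::= X * K]
X*K*K*K ⇒ K*K*K*K   [X ::= K]
K*K*K*K ⇒ n*K*K*K   [K ::= n]
n*K*K*K ⇒ n*n*K*K   [K ::= n]
n*n*K*K ⇒ n*n*n*K   [K ::= n]
n*n*n*K ⇒ n*n*n*n   [K ::= n]

E ⇒ X ⇒ X*K ⇒ X*K*K ⇒ X*K*K*K ⇒ K*K*K*K ⇒ n*K*K*K ⇒ n*n*K*K ⇒ n*n*n*K ⇒ n*n*n*n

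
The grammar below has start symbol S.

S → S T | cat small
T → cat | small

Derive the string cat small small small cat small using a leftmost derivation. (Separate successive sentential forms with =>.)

S => S T => S T T => S T T T => S T T T T => cat small T T T T => cat small small T T T => cat small small small T T => cat small small small cat T => cat small small small cat small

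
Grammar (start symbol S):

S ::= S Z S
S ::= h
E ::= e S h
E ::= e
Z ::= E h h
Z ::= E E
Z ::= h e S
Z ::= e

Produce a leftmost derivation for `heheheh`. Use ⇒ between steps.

S ⇒ SZS   [S ::= S Z S]
SZS ⇒ SZSZS   [S ::= S Z S]
SZSZS ⇒ SZSZSZS   [S ::= S Z S]
SZSZSZS ⇒ hZSZSZS   [S ::= h]
hZSZSZS ⇒ heSZSZS   [Z ::= e]
heSZSZS ⇒ hehZSZS   [S ::= h]
hehZSZS ⇒ heheSZS   [Z ::= e]
heheSZS ⇒ hehehZS   [S ::= h]
hehehZS ⇒ heheheS   [Z ::= e]
heheheS ⇒ heheheh   [S ::= h]

S ⇒ SZS ⇒ SZSZS ⇒ SZSZSZS ⇒ hZSZSZS ⇒ heSZSZS ⇒ hehZSZS ⇒ heheSZS ⇒ hehehZS ⇒ heheheS ⇒ heheheh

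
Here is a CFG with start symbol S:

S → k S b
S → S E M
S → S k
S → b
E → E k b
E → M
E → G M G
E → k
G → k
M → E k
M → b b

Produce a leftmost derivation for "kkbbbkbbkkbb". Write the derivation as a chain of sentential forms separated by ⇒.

S ⇒ SEM   [S → S E M]
SEM ⇒ SkEM   [S → S k]
SkEM ⇒ SEMkEM   [S → S E M]
SEMkEM ⇒ kSbEMkEM   [S → k S b]
kSbEMkEM ⇒ kkSbbEMkEM   [S → k S b]
kkSbbEMkEM ⇒ kkbbbEMkEM   [S → b]
kkbbbEMkEM ⇒ kkbbbkMkEM   [E → k]
kkbbbkMkEM ⇒ kkbbbkbbkEM   [M → b b]
kkbbbkbbkEM ⇒ kkbbbkbbkkM   [E → k]
kkbbbkbbkkM ⇒ kkbbbkbbkkbb   [M → b b]

S ⇒ SEM ⇒ SkEM ⇒ SEMkEM ⇒ kSbEMkEM ⇒ kkSbbEMkEM ⇒ kkbbbEMkEM ⇒ kkbbbkMkEM ⇒ kkbbbkbbkEM ⇒ kkbbbkbbkkM ⇒ kkbbbkbbkkbb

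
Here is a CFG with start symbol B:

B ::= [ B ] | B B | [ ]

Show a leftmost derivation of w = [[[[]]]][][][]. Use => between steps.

B => BB => BBB => BBBB => [B]BBB => [[B]]BBB => [[[B]]]BBB => [[[[]]]]BBB => [[[[]]]][]BB => [[[[]]]][][]B => [[[[]]]][][][]

B => BB   [B ::= B B]
BB => BBB   [B ::= B B]
BBB => BBBB   [B ::= B B]
BBBB => [B]BBB   [B ::= [ B ]]
[B]BBB => [[B]]BBB   [B ::= [ B ]]
[[B]]BBB => [[[B]]]BBB   [B ::= [ B ]]
[[[B]]]BBB => [[[[]]]]BBB   [B ::= [ ]]
[[[[]]]]BBB => [[[[]]]][]BB   [B ::= [ ]]
[[[[]]]][]BB => [[[[]]]][][]B   [B ::= [ ]]
[[[[]]]][][]B => [[[[]]]][][][]   [B ::= [ ]]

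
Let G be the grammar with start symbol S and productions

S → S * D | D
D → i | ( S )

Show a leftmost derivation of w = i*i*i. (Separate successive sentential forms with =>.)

S => S*D   [S → S * D]
S*D => S*D*D   [S → S * D]
S*D*D => D*D*D   [S → D]
D*D*D => i*D*D   [D → i]
i*D*D => i*i*D   [D → i]
i*i*D => i*i*i   [D → i]

S=>S*D=>S*D*D=>D*D*D=>i*D*D=>i*i*D=>i*i*i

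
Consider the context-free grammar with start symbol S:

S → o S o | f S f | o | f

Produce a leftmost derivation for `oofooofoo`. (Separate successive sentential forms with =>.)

S => oSo   [S → o S o]
oSo => ooSoo   [S → o S o]
ooSoo => oofSfoo   [S → f S f]
oofSfoo => oofoSofoo   [S → o S o]
oofoSofoo => oofooofoo   [S → o]

S=>oSo=>ooSoo=>oofSfoo=>oofoSofoo=>oofooofoo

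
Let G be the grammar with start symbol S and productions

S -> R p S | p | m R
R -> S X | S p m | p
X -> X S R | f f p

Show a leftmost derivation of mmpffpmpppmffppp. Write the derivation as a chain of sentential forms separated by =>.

S => RpS => SXpS => mRXpS => mSpmXpS => mmRpmXpS => mmSXpmXpS => mmpXpmXpS => mmpXSRpmXpS => mmpffpSRpmXpS => mmpffpmRRpmXpS => mmpffpmpRpmXpS => mmpffpmpppmXpS => mmpffpmpppmffppS => mmpffpmpppmffppp

S => RpS   [S -> R p S]
RpS => SXpS   [R -> S X]
SXpS => mRXpS   [S -> m R]
mRXpS => mSpmXpS   [R -> S p m]
mSpmXpS => mmRpmXpS   [S -> m R]
mmRpmXpS => mmSXpmXpS   [R -> S X]
mmSXpmXpS => mmpXpmXpS   [S -> p]
mmpXpmXpS => mmpXSRpmXpS   [X -> X S R]
mmpXSRpmXpS => mmpffpSRpmXpS   [X -> f f p]
mmpffpSRpmXpS => mmpffpmRRpmXpS   [S -> m R]
mmpffpmRRpmXpS => mmpffpmpRpmXpS   [R -> p]
mmpffpmpRpmXpS => mmpffpmpppmXpS   [R -> p]
mmpffpmpppmXpS => mmpffpmpppmffppS   [X -> f f p]
mmpffpmpppmffppS => mmpffpmpppmffppp   [S -> p]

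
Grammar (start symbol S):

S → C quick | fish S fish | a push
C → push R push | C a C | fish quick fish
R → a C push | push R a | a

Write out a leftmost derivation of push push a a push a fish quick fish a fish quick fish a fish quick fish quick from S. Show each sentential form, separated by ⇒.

S ⇒ C quick   [S → C quick]
C quick ⇒ C a C quick   [C → C a C]
C a C quick ⇒ C a C a C quick   [C → C a C]
C a C a C quick ⇒ C a C a C a C quick   [C → C a C]
C a C a C a C quick ⇒ push R push a C a C a C quick   [C → push R push]
push R push a C a C a C quick ⇒ push push R a push a C a C a C quick   [R → push R a]
push push R a push a C a C a C quick ⇒ push push a a push a C a C a C quick   [R → a]
push push a a push a C a C a C quick ⇒ push push a a push a fish quick fish a C a C quick   [C → fish quick fish]
push push a a push a fish quick fish a C a C quick ⇒ push push a a push a fish quick fish a fish quick fish a C quick   [C → fish quick fish]
push push a a push a fish quick fish a fish quick fish a C quick ⇒ push push a a push a fish quick fish a fish quick fish a fish quick fish quick   [C → fish quick fish]

S ⇒ C quick ⇒ C a C quick ⇒ C a C a C quick ⇒ C a C a C a C quick ⇒ push R push a C a C a C quick ⇒ push push R a push a C a C a C quick ⇒ push push a a push a C a C a C quick ⇒ push push a a push a fish quick fish a C a C quick ⇒ push push a a push a fish quick fish a fish quick fish a C quick ⇒ push push a a push a fish quick fish a fish quick fish a fish quick fish quick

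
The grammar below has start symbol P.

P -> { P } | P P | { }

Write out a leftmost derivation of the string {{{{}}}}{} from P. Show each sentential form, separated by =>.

P => PP   [P -> P P]
PP => {P}P   [P -> { P }]
{P}P => {{P}}P   [P -> { P }]
{{P}}P => {{{P}}}P   [P -> { P }]
{{{P}}}P => {{{{}}}}P   [P -> { }]
{{{{}}}}P => {{{{}}}}{}   [P -> { }]

P => PP => {P}P => {{P}}P => {{{P}}}P => {{{{}}}}P => {{{{}}}}{}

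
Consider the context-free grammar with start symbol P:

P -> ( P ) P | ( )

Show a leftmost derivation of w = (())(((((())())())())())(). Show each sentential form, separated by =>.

P => (P)P => (())P => (())(P)P => (())((P)P)P => (())(((P)P)P)P => (())((((P)P)P)P)P => (())(((((P)P)P)P)P)P => (())(((((())P)P)P)P)P => (())(((((())())P)P)P)P => (())(((((())())())P)P)P => (())(((((())())())())P)P => (())(((((())())())())())P => (())(((((())())())())())()

P => (P)P   [P -> ( P ) P]
(P)P => (())P   [P -> ( )]
(())P => (())(P)P   [P -> ( P ) P]
(())(P)P => (())((P)P)P   [P -> ( P ) P]
(())((P)P)P => (())(((P)P)P)P   [P -> ( P ) P]
(())(((P)P)P)P => (())((((P)P)P)P)P   [P -> ( P ) P]
(())((((P)P)P)P)P => (())(((((P)P)P)P)P)P   [P -> ( P ) P]
(())(((((P)P)P)P)P)P => (())(((((())P)P)P)P)P   [P -> ( )]
(())(((((())P)P)P)P)P => (())(((((())())P)P)P)P   [P -> ( )]
(())(((((())())P)P)P)P => (())(((((())())())P)P)P   [P -> ( )]
(())(((((())())())P)P)P => (())(((((())())())())P)P   [P -> ( )]
(())(((((())())())())P)P => (())(((((())())())())())P   [P -> ( )]
(())(((((())())())())())P => (())(((((())())())())())()   [P -> ( )]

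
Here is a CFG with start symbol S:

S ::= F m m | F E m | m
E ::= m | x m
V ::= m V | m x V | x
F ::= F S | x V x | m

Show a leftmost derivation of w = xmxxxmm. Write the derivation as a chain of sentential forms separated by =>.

S => FEm => xVxEm => xmVxEm => xmxxEm => xmxxxmm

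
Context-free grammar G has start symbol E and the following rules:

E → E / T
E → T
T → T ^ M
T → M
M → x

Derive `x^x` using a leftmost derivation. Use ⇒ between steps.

E ⇒ T   [E → T]
T ⇒ T^M   [T → T ^ M]
T^M ⇒ M^M   [T → M]
M^M ⇒ x^M   [M → x]
x^M ⇒ x^x   [M → x]

E⇒T⇒T^M⇒M^M⇒x^M⇒x^x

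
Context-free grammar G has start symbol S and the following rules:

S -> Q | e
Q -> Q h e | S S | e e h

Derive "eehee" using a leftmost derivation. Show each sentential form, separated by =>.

S => Q   [S -> Q]
Q => SS   [Q -> S S]
SS => QS   [S -> Q]
QS => SSS   [Q -> S S]
SSS => QSS   [S -> Q]
QSS => eehSS   [Q -> e e h]
eehSS => eeheS   [S -> e]
eeheS => eehee   [S -> e]

S => Q => SS => QS => SSS => QSS => eehSS => eeheS => eehee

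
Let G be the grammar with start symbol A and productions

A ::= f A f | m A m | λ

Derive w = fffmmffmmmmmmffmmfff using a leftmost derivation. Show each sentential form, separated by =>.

A=>fAf=>ffAff=>fffAfff=>fffmAmfff=>fffmmAmmfff=>fffmmfAfmmfff=>fffmmffAffmmfff=>fffmmffmAmffmmfff=>fffmmffmmAmmffmmfff=>fffmmffmmmAmmmffmmfff=>fffmmffmmmmmmffmmfff

A => fAf   [A ::= f A f]
fAf => ffAff   [A ::= f A f]
ffAff => fffAfff   [A ::= f A f]
fffAfff => fffmAmfff   [A ::= m A m]
fffmAmfff => fffmmAmmfff   [A ::= m A m]
fffmmAmmfff => fffmmfAfmmfff   [A ::= f A f]
fffmmfAfmmfff => fffmmffAffmmfff   [A ::= f A f]
fffmmffAffmmfff => fffmmffmAmffmmfff   [A ::= m A m]
fffmmffmAmffmmfff => fffmmffmmAmmffmmfff   [A ::= m A m]
fffmmffmmAmmffmmfff => fffmmffmmmAmmmffmmfff   [A ::= m A m]
fffmmffmmmAmmmffmmfff => fffmmffmmmmmmffmmfff   [A ::= λ]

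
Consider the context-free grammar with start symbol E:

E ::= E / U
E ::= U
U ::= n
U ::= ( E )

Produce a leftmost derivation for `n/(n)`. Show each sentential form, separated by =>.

E=>E/U=>U/U=>n/U=>n/(E)=>n/(U)=>n/(n)

E => E/U   [E ::= E / U]
E/U => U/U   [E ::= U]
U/U => n/U   [U ::= n]
n/U => n/(E)   [U ::= ( E )]
n/(E) => n/(U)   [E ::= U]
n/(U) => n/(n)   [U ::= n]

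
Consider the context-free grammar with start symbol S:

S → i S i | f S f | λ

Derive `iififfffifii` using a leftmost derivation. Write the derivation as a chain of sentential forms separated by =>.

S => iSi => iiSii => iifSfii => iifiSifii => iififSfifii => iififfSffifii => iififfffifii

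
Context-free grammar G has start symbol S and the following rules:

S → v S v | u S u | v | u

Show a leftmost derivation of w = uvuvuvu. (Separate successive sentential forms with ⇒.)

S ⇒ uSu ⇒ uvSvu ⇒ uvuSuvu ⇒ uvuvuvu

S ⇒ uSu   [S → u S u]
uSu ⇒ uvSvu   [S → v S v]
uvSvu ⇒ uvuSuvu   [S → u S u]
uvuSuvu ⇒ uvuvuvu   [S → v]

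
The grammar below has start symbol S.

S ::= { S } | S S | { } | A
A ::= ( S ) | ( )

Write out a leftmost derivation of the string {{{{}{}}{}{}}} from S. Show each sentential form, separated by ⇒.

S ⇒ {S}   [S ::= { S }]
{S} ⇒ {{S}}   [S ::= { S }]
{{S}} ⇒ {{SS}}   [S ::= S S]
{{SS}} ⇒ {{SSS}}   [S ::= S S]
{{SSS}} ⇒ {{{S}SS}}   [S ::= { S }]
{{{S}SS}} ⇒ {{{SS}SS}}   [S ::= S S]
{{{SS}SS}} ⇒ {{{{}S}SS}}   [S ::= { }]
{{{{}S}SS}} ⇒ {{{{}{}}SS}}   [S ::= { }]
{{{{}{}}SS}} ⇒ {{{{}{}}{}S}}   [S ::= { }]
{{{{}{}}{}S}} ⇒ {{{{}{}}{}{}}}   [S ::= { }]

S ⇒ {S} ⇒ {{S}} ⇒ {{SS}} ⇒ {{SSS}} ⇒ {{{S}SS}} ⇒ {{{SS}SS}} ⇒ {{{{}S}SS}} ⇒ {{{{}{}}SS}} ⇒ {{{{}{}}{}S}} ⇒ {{{{}{}}{}{}}}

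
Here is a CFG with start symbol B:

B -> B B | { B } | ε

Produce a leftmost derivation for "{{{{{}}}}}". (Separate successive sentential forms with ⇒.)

B⇒{B}⇒{{B}}⇒{{{B}}}⇒{{{{B}}}}⇒{{{{{B}}}}}⇒{{{{{}}}}}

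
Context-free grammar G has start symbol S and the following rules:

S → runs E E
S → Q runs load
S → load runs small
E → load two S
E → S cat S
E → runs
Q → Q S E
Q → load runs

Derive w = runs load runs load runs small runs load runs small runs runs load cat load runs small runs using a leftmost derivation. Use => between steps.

S => runs E E   [S → runs E E]
runs E E => runs S cat S E   [E → S cat S]
runs S cat S E => runs Q runs load cat S E   [S → Q runs load]
runs Q runs load cat S E => runs Q S E runs load cat S E   [Q → Q S E]
runs Q S E runs load cat S E => runs Q S E S E runs load cat S E   [Q → Q S E]
runs Q S E S E runs load cat S E => runs load runs S E S E runs load cat S E   [Q → load runs]
runs load runs S E S E runs load cat S E => runs load runs load runs small E S E runs load cat S E   [S → load runs small]
runs load runs load runs small E S E runs load cat S E => runs load runs load runs small runs S E runs load cat S E   [E → runs]
runs load runs load runs small runs S E runs load cat S E => runs load runs load runs small runs load runs small E runs load cat S E   [S → load runs small]
runs load runs load runs small runs load runs small E runs load cat S E => runs load runs load runs small runs load runs small runs runs load cat S E   [E → runs]
runs load runs load runs small runs load runs small runs runs load cat S E => runs load runs load runs small runs load runs small runs runs load cat load runs small E   [S → load runs small]
runs load runs load runs small runs load runs small runs runs load cat load runs small E => runs load runs load runs small runs load runs small runs runs load cat load runs small runs   [E → runs]

S => runs E E => runs S cat S E => runs Q runs load cat S E => runs Q S E runs load cat S E => runs Q S E S E runs load cat S E => runs load runs S E S E runs load cat S E => runs load runs load runs small E S E runs load cat S E => runs load runs load runs small runs S E runs load cat S E => runs load runs load runs small runs load runs small E runs load cat S E => runs load runs load runs small runs load runs small runs runs load cat S E => runs load runs load runs small runs load runs small runs runs load cat load runs small E => runs load runs load runs small runs load runs small runs runs load cat load runs small runs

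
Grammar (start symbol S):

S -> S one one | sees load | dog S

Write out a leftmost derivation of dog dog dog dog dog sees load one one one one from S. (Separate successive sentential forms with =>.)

S => dog S => dog S one one => dog dog S one one => dog dog dog S one one => dog dog dog dog S one one => dog dog dog dog dog S one one => dog dog dog dog dog S one one one one => dog dog dog dog dog sees load one one one one

S => dog S   [S -> dog S]
dog S => dog S one one   [S -> S one one]
dog S one one => dog dog S one one   [S -> dog S]
dog dog S one one => dog dog dog S one one   [S -> dog S]
dog dog dog S one one => dog dog dog dog S one one   [S -> dog S]
dog dog dog dog S one one => dog dog dog dog dog S one one   [S -> dog S]
dog dog dog dog dog S one one => dog dog dog dog dog S one one one one   [S -> S one one]
dog dog dog dog dog S one one one one => dog dog dog dog dog sees load one one one one   [S -> sees load]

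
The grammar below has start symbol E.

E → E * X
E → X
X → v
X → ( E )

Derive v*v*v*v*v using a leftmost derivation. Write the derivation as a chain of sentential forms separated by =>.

E=>E*X=>E*X*X=>E*X*X*X=>E*X*X*X*X=>X*X*X*X*X=>v*X*X*X*X=>v*v*X*X*X=>v*v*v*X*X=>v*v*v*v*X=>v*v*v*v*v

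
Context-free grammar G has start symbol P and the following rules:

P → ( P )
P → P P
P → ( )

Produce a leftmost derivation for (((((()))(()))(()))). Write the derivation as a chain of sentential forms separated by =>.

P => (P) => ((P)) => ((PP)) => (((P)P)) => (((PP)P)) => ((((P)P)P)) => (((((P))P)P)) => (((((()))P)P)) => (((((()))(P))P)) => (((((()))(()))P)) => (((((()))(()))(P))) => (((((()))(()))(())))

P => (P)   [P → ( P )]
(P) => ((P))   [P → ( P )]
((P)) => ((PP))   [P → P P]
((PP)) => (((P)P))   [P → ( P )]
(((P)P)) => (((PP)P))   [P → P P]
(((PP)P)) => ((((P)P)P))   [P → ( P )]
((((P)P)P)) => (((((P))P)P))   [P → ( P )]
(((((P))P)P)) => (((((()))P)P))   [P → ( )]
(((((()))P)P)) => (((((()))(P))P))   [P → ( P )]
(((((()))(P))P)) => (((((()))(()))P))   [P → ( )]
(((((()))(()))P)) => (((((()))(()))(P)))   [P → ( P )]
(((((()))(()))(P))) => (((((()))(()))(())))   [P → ( )]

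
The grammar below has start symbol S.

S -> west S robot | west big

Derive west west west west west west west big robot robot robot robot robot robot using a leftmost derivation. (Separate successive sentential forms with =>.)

S => west S robot => west west S robot robot => west west west S robot robot robot => west west west west S robot robot robot robot => west west west west west S robot robot robot robot robot => west west west west west west S robot robot robot robot robot robot => west west west west west west west big robot robot robot robot robot robot

S => west S robot   [S -> west S robot]
west S robot => west west S robot robot   [S -> west S robot]
west west S robot robot => west west west S robot robot robot   [S -> west S robot]
west west west S robot robot robot => west west west west S robot robot robot robot   [S -> west S robot]
west west west west S robot robot robot robot => west west west west west S robot robot robot robot robot   [S -> west S robot]
west west west west west S robot robot robot robot robot => west west west west west west S robot robot robot robot robot robot   [S -> west S robot]
west west west west west west S robot robot robot robot robot robot => west west west west west west west big robot robot robot robot robot robot   [S -> west big]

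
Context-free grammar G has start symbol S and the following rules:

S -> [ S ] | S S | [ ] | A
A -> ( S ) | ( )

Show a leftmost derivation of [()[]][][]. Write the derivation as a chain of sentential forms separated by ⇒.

S ⇒ SS   [S -> S S]
SS ⇒ SSS   [S -> S S]
SSS ⇒ [S]SS   [S -> [ S ]]
[S]SS ⇒ [SS]SS   [S -> S S]
[SS]SS ⇒ [AS]SS   [S -> A]
[AS]SS ⇒ [()S]SS   [A -> ( )]
[()S]SS ⇒ [()[]]SS   [S -> [ ]]
[()[]]SS ⇒ [()[]][]S   [S -> [ ]]
[()[]][]S ⇒ [()[]][][]   [S -> [ ]]

S ⇒ SS ⇒ SSS ⇒ [S]SS ⇒ [SS]SS ⇒ [AS]SS ⇒ [()S]SS ⇒ [()[]]SS ⇒ [()[]][]S ⇒ [()[]][][]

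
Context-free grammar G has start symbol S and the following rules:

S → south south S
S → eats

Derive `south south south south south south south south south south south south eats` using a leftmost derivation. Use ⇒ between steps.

S ⇒ south south S ⇒ south south south south S ⇒ south south south south south south S ⇒ south south south south south south south south S ⇒ south south south south south south south south south south S ⇒ south south south south south south south south south south south south S ⇒ south south south south south south south south south south south south eats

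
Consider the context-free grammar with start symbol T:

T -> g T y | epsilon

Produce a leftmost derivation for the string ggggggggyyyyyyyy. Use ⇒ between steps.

T⇒gTy⇒ggTyy⇒gggTyyy⇒ggggTyyyy⇒gggggTyyyyy⇒ggggggTyyyyyy⇒gggggggTyyyyyyy⇒ggggggggTyyyyyyyy⇒ggggggggyyyyyyyy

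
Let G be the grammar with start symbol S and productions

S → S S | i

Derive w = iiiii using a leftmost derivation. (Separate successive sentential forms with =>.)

S=>SS=>SSS=>SSSS=>SSSSS=>iSSSS=>iiSSS=>iiiSS=>iiiiS=>iiiii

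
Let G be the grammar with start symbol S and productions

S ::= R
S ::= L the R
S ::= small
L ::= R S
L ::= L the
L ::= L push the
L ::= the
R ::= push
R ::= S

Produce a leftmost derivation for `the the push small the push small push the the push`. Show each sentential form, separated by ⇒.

S ⇒ L the R   [S ::= L the R]
L the R ⇒ L push the the R   [L ::= L push the]
L push the the R ⇒ R S push the the R   [L ::= R S]
R S push the the R ⇒ S S push the the R   [R ::= S]
S S push the the R ⇒ L the R S push the the R   [S ::= L the R]
L the R S push the the R ⇒ R S the R S push the the R   [L ::= R S]
R S the R S push the the R ⇒ S S the R S push the the R   [R ::= S]
S S the R S push the the R ⇒ L the R S the R S push the the R   [S ::= L the R]
L the R S the R S push the the R ⇒ the the R S the R S push the the R   [L ::= the]
the the R S the R S push the the R ⇒ the the push S the R S push the the R   [R ::= push]
the the push S the R S push the the R ⇒ the the push small the R S push the the R   [S ::= small]
the the push small the R S push the the R ⇒ the the push small the push S push the the R   [R ::= push]
the the push small the push S push the the R ⇒ the the push small the push small push the the R   [S ::= small]
the the push small the push small push the the R ⇒ the the push small the push small push the the push   [R ::= push]

S ⇒ L the R ⇒ L push the the R ⇒ R S push the the R ⇒ S S push the the R ⇒ L the R S push the the R ⇒ R S the R S push the the R ⇒ S S the R S push the the R ⇒ L the R S the R S push the the R ⇒ the the R S the R S push the the R ⇒ the the push S the R S push the the R ⇒ the the push small the R S push the the R ⇒ the the push small the push S push the the R ⇒ the the push small the push small push the the R ⇒ the the push small the push small push the the push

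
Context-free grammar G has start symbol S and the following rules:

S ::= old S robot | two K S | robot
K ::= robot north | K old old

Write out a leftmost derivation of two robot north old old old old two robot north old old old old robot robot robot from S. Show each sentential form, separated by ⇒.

S ⇒ two K S   [S ::= two K S]
two K S ⇒ two K old old S   [K ::= K old old]
two K old old S ⇒ two robot north old old S   [K ::= robot north]
two robot north old old S ⇒ two robot north old old old S robot   [S ::= old S robot]
two robot north old old old S robot ⇒ two robot north old old old old S robot robot   [S ::= old S robot]
two robot north old old old old S robot robot ⇒ two robot north old old old old two K S robot robot   [S ::= two K S]
two robot north old old old old two K S robot robot ⇒ two robot north old old old old two K old old S robot robot   [K ::= K old old]
two robot north old old old old two K old old S robot robot ⇒ two robot north old old old old two K old old old old S robot robot   [K ::= K old old]
two robot north old old old old two K old old old old S robot robot ⇒ two robot north old old old old two robot north old old old old S robot robot   [K ::= robot north]
two robot north old old old old two robot north old old old old S robot robot ⇒ two robot north old old old old two robot north old old old old robot robot robot   [S ::= robot]

S ⇒ two K S ⇒ two K old old S ⇒ two robot north old old S ⇒ two robot north old old old S robot ⇒ two robot north old old old old S robot robot ⇒ two robot north old old old old two K S robot robot ⇒ two robot north old old old old two K old old S robot robot ⇒ two robot north old old old old two K old old old old S robot robot ⇒ two robot north old old old old two robot north old old old old S robot robot ⇒ two robot north old old old old two robot north old old old old robot robot robot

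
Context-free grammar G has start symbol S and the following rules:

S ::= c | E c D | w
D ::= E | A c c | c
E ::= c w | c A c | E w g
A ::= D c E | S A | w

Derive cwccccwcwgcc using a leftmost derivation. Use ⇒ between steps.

S ⇒ EcD   [S ::= E c D]
EcD ⇒ EwgcD   [E ::= E w g]
EwgcD ⇒ cAcwgcD   [E ::= c A c]
cAcwgcD ⇒ cDcEcwgcD   [A ::= D c E]
cDcEcwgcD ⇒ cAcccEcwgcD   [D ::= A c c]
cAcccEcwgcD ⇒ cwcccEcwgcD   [A ::= w]
cwcccEcwgcD ⇒ cwccccwcwgcD   [E ::= c w]
cwccccwcwgcD ⇒ cwccccwcwgcc   [D ::= c]

S⇒EcD⇒EwgcD⇒cAcwgcD⇒cDcEcwgcD⇒cAcccEcwgcD⇒cwcccEcwgcD⇒cwccccwcwgcD⇒cwccccwcwgcc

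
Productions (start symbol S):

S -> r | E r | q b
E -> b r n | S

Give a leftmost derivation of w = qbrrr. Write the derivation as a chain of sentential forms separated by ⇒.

S⇒Er⇒Sr⇒Err⇒Srr⇒Errr⇒Srrr⇒qbrrr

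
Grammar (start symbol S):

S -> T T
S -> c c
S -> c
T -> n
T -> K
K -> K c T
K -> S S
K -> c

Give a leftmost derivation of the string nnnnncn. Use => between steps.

S=>TT=>nT=>nK=>nKcT=>nSScT=>nTTScT=>nnTScT=>nnnScT=>nnnTTcT=>nnnnTcT=>nnnnncT=>nnnnncn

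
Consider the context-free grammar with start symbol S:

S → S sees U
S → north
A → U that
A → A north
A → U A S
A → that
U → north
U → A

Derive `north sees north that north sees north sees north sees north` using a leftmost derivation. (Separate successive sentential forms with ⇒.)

S ⇒ S sees U ⇒ S sees U sees U ⇒ S sees U sees U sees U ⇒ S sees U sees U sees U sees U ⇒ north sees U sees U sees U sees U ⇒ north sees A sees U sees U sees U ⇒ north sees U A S sees U sees U sees U ⇒ north sees north A S sees U sees U sees U ⇒ north sees north that S sees U sees U sees U ⇒ north sees north that north sees U sees U sees U ⇒ north sees north that north sees north sees U sees U ⇒ north sees north that north sees north sees north sees U ⇒ north sees north that north sees north sees north sees north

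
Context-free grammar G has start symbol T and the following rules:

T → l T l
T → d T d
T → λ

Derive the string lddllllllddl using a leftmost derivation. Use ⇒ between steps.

T ⇒ lTl   [T → l T l]
lTl ⇒ ldTdl   [T → d T d]
ldTdl ⇒ lddTddl   [T → d T d]
lddTddl ⇒ lddlTlddl   [T → l T l]
lddlTlddl ⇒ lddllTllddl   [T → l T l]
lddllTllddl ⇒ lddlllTlllddl   [T → l T l]
lddlllTlllddl ⇒ lddllllllddl   [T → λ]

T ⇒ lTl ⇒ ldTdl ⇒ lddTddl ⇒ lddlTlddl ⇒ lddllTllddl ⇒ lddlllTlllddl ⇒ lddllllllddl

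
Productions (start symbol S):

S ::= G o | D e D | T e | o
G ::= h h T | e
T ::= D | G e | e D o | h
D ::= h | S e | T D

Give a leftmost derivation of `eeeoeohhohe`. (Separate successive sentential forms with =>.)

S => Te   [S ::= T e]
Te => De   [T ::= D]
De => TDe   [D ::= T D]
TDe => eDoDe   [T ::= e D o]
eDoDe => eTDoDe   [D ::= T D]
eTDoDe => eDDoDe   [T ::= D]
eDDoDe => eTDDoDe   [D ::= T D]
eTDDoDe => eeDoDDoDe   [T ::= e D o]
eeDoDDoDe => eeSeoDDoDe   [D ::= S e]
eeSeoDDoDe => eeGoeoDDoDe   [S ::= G o]
eeGoeoDDoDe => eeeoeoDDoDe   [G ::= e]
eeeoeoDDoDe => eeeoeohDoDe   [D ::= h]
eeeoeohDoDe => eeeoeohhoDe   [D ::= h]
eeeoeohhoDe => eeeoeohhohe   [D ::= h]

S => Te => De => TDe => eDoDe => eTDoDe => eDDoDe => eTDDoDe => eeDoDDoDe => eeSeoDDoDe => eeGoeoDDoDe => eeeoeoDDoDe => eeeoeohDoDe => eeeoeohhoDe => eeeoeohhohe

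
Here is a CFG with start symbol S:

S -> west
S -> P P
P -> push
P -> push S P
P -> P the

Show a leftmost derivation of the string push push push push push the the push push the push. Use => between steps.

S => P P   [S -> P P]
P P => P the P   [P -> P the]
P the P => push S P the P   [P -> push S P]
push S P the P => push P P P the P   [S -> P P]
push P P P the P => push P the P P the P   [P -> P the]
push P the P P the P => push P the the P P the P   [P -> P the]
push P the the P P the P => push push S P the the P P the P   [P -> push S P]
push push S P the the P P the P => push push P P P the the P P the P   [S -> P P]
push push P P P the the P P the P => push push push P P the the P P the P   [P -> push]
push push push P P the the P P the P => push push push push P the the P P the P   [P -> push]
push push push push P the the P P the P => push push push push push the the P P the P   [P -> push]
push push push push push the the P P the P => push push push push push the the push P the P   [P -> push]
push push push push push the the push P the P => push push push push push the the push push the P   [P -> push]
push push push push push the the push push the P => push push push push push the the push push the push   [P -> push]

S => P P => P the P => push S P the P => push P P P the P => push P the P P the P => push P the the P P the P => push push S P the the P P the P => push push P P P the the P P the P => push push push P P the the P P the P => push push push push P the the P P the P => push push push push push the the P P the P => push push push push push the the push P the P => push push push push push the the push push the P => push push push push push the the push push the push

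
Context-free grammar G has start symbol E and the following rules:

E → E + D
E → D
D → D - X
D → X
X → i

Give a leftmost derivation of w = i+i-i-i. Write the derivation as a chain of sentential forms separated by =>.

E => E+D   [E → E + D]
E+D => D+D   [E → D]
D+D => X+D   [D → X]
X+D => i+D   [X → i]
i+D => i+D-X   [D → D - X]
i+D-X => i+D-X-X   [D → D - X]
i+D-X-X => i+X-X-X   [D → X]
i+X-X-X => i+i-X-X   [X → i]
i+i-X-X => i+i-i-X   [X → i]
i+i-i-X => i+i-i-i   [X → i]

E => E+D => D+D => X+D => i+D => i+D-X => i+D-X-X => i+X-X-X => i+i-X-X => i+i-i-X => i+i-i-i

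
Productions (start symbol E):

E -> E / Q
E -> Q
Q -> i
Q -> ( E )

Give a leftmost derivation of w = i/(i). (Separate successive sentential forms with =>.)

E => E/Q   [E -> E / Q]
E/Q => Q/Q   [E -> Q]
Q/Q => i/Q   [Q -> i]
i/Q => i/(E)   [Q -> ( E )]
i/(E) => i/(Q)   [E -> Q]
i/(Q) => i/(i)   [Q -> i]

E => E/Q => Q/Q => i/Q => i/(E) => i/(Q) => i/(i)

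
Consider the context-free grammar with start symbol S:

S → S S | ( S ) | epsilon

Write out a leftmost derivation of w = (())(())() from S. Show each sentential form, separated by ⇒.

S⇒SS⇒SSS⇒(S)SS⇒((S))SS⇒(())SS⇒(())(S)S⇒(())((S))S⇒(())(())S⇒(())(())(S)⇒(())(())()

S ⇒ SS   [S → S S]
SS ⇒ SSS   [S → S S]
SSS ⇒ (S)SS   [S → ( S )]
(S)SS ⇒ ((S))SS   [S → ( S )]
((S))SS ⇒ (())SS   [S → epsilon]
(())SS ⇒ (())(S)S   [S → ( S )]
(())(S)S ⇒ (())((S))S   [S → ( S )]
(())((S))S ⇒ (())(())S   [S → epsilon]
(())(())S ⇒ (())(())(S)   [S → ( S )]
(())(())(S) ⇒ (())(())()   [S → epsilon]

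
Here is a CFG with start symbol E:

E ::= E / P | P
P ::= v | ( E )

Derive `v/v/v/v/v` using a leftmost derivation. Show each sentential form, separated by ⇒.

E⇒E/P⇒E/P/P⇒E/P/P/P⇒E/P/P/P/P⇒P/P/P/P/P⇒v/P/P/P/P⇒v/v/P/P/P⇒v/v/v/P/P⇒v/v/v/v/P⇒v/v/v/v/v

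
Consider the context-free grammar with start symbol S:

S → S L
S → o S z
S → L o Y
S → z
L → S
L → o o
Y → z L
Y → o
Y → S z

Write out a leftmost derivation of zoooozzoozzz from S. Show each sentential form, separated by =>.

S => SL => zL => zS => zoSz => zooSzz => zoooSzzz => zoooSLzzz => zooooSzLzzz => zoooozzLzzz => zoooozzoozzz

S => SL   [S → S L]
SL => zL   [S → z]
zL => zS   [L → S]
zS => zoSz   [S → o S z]
zoSz => zooSzz   [S → o S z]
zooSzz => zoooSzzz   [S → o S z]
zoooSzzz => zoooSLzzz   [S → S L]
zoooSLzzz => zooooSzLzzz   [S → o S z]
zooooSzLzzz => zoooozzLzzz   [S → z]
zoooozzLzzz => zoooozzoozzz   [L → o o]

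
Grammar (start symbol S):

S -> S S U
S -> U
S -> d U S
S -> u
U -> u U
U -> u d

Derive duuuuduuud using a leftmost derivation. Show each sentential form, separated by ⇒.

S ⇒ SSU ⇒ dUSSU ⇒ duUSSU ⇒ duuUSSU ⇒ duuuUSSU ⇒ duuuudSSU ⇒ duuuuduSU ⇒ duuuuduuU ⇒ duuuuduuud

S ⇒ SSU   [S -> S S U]
SSU ⇒ dUSSU   [S -> d U S]
dUSSU ⇒ duUSSU   [U -> u U]
duUSSU ⇒ duuUSSU   [U -> u U]
duuUSSU ⇒ duuuUSSU   [U -> u U]
duuuUSSU ⇒ duuuudSSU   [U -> u d]
duuuudSSU ⇒ duuuuduSU   [S -> u]
duuuuduSU ⇒ duuuuduuU   [S -> u]
duuuuduuU ⇒ duuuuduuud   [U -> u d]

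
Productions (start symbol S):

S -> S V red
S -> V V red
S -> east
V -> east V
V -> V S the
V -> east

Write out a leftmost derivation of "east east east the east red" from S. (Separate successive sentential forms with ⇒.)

S ⇒ V V red ⇒ east V V red ⇒ east V S the V red ⇒ east east S the V red ⇒ east east east the V red ⇒ east east east the east red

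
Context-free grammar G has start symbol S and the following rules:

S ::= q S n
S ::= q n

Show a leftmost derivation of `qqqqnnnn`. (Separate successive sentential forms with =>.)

S => qSn   [S ::= q S n]
qSn => qqSnn   [S ::= q S n]
qqSnn => qqqSnnn   [S ::= q S n]
qqqSnnn => qqqqnnnn   [S ::= q n]

S => qSn => qqSnn => qqqSnnn => qqqqnnnn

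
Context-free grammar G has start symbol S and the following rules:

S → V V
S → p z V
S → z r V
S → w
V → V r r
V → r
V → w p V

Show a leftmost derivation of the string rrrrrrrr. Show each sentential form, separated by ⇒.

S ⇒ VV ⇒ VrrV ⇒ rrrV ⇒ rrrVrr ⇒ rrrVrrrr ⇒ rrrrrrrr

S ⇒ VV   [S → V V]
VV ⇒ VrrV   [V → V r r]
VrrV ⇒ rrrV   [V → r]
rrrV ⇒ rrrVrr   [V → V r r]
rrrVrr ⇒ rrrVrrrr   [V → V r r]
rrrVrrrr ⇒ rrrrrrrr   [V → r]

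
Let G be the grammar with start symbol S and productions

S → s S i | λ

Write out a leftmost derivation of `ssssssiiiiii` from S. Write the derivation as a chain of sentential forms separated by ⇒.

S ⇒ sSi ⇒ ssSii ⇒ sssSiii ⇒ ssssSiiii ⇒ sssssSiiiii ⇒ ssssssSiiiiii ⇒ ssssssiiiiii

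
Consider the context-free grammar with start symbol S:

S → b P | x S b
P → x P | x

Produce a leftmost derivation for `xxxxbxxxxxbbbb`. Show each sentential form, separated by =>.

S => xSb => xxSbb => xxxSbbb => xxxxSbbbb => xxxxbPbbbb => xxxxbxPbbbb => xxxxbxxPbbbb => xxxxbxxxPbbbb => xxxxbxxxxPbbbb => xxxxbxxxxxbbbb

S => xSb   [S → x S b]
xSb => xxSbb   [S → x S b]
xxSbb => xxxSbbb   [S → x S b]
xxxSbbb => xxxxSbbbb   [S → x S b]
xxxxSbbbb => xxxxbPbbbb   [S → b P]
xxxxbPbbbb => xxxxbxPbbbb   [P → x P]
xxxxbxPbbbb => xxxxbxxPbbbb   [P → x P]
xxxxbxxPbbbb => xxxxbxxxPbbbb   [P → x P]
xxxxbxxxPbbbb => xxxxbxxxxPbbbb   [P → x P]
xxxxbxxxxPbbbb => xxxxbxxxxxbbbb   [P → x]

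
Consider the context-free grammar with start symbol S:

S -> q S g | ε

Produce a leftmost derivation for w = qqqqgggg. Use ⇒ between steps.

S ⇒ qSg   [S -> q S g]
qSg ⇒ qqSgg   [S -> q S g]
qqSgg ⇒ qqqSggg   [S -> q S g]
qqqSggg ⇒ qqqqSgggg   [S -> q S g]
qqqqSgggg ⇒ qqqqgggg   [S -> ε]

S ⇒ qSg ⇒ qqSgg ⇒ qqqSggg ⇒ qqqqSgggg ⇒ qqqqgggg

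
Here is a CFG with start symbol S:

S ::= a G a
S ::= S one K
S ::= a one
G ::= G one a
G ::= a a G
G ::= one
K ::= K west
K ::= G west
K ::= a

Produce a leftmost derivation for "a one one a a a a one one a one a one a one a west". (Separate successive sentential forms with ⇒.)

S ⇒ S one K ⇒ a one one K ⇒ a one one G west ⇒ a one one G one a west ⇒ a one one a a G one a west ⇒ a one one a a a a G one a west ⇒ a one one a a a a G one a one a west ⇒ a one one a a a a G one a one a one a west ⇒ a one one a a a a G one a one a one a one a west ⇒ a one one a a a a one one a one a one a one a west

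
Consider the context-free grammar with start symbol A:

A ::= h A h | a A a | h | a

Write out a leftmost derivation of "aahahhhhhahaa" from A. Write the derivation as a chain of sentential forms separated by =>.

A=>aAa=>aaAaa=>aahAhaa=>aahaAahaa=>aahahAhahaa=>aahahhAhhahaa=>aahahhhhhahaa

A => aAa   [A ::= a A a]
aAa => aaAaa   [A ::= a A a]
aaAaa => aahAhaa   [A ::= h A h]
aahAhaa => aahaAahaa   [A ::= a A a]
aahaAahaa => aahahAhahaa   [A ::= h A h]
aahahAhahaa => aahahhAhhahaa   [A ::= h A h]
aahahhAhhahaa => aahahhhhhahaa   [A ::= h]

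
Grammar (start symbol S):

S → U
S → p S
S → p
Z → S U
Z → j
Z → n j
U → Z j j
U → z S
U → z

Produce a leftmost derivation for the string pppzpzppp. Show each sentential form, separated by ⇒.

S ⇒ pS ⇒ ppS ⇒ pppS ⇒ pppU ⇒ pppzS ⇒ pppzpS ⇒ pppzpU ⇒ pppzpzS ⇒ pppzpzpS ⇒ pppzpzppS ⇒ pppzpzppp

S ⇒ pS   [S → p S]
pS ⇒ ppS   [S → p S]
ppS ⇒ pppS   [S → p S]
pppS ⇒ pppU   [S → U]
pppU ⇒ pppzS   [U → z S]
pppzS ⇒ pppzpS   [S → p S]
pppzpS ⇒ pppzpU   [S → U]
pppzpU ⇒ pppzpzS   [U → z S]
pppzpzS ⇒ pppzpzpS   [S → p S]
pppzpzpS ⇒ pppzpzppS   [S → p S]
pppzpzppS ⇒ pppzpzppp   [S → p]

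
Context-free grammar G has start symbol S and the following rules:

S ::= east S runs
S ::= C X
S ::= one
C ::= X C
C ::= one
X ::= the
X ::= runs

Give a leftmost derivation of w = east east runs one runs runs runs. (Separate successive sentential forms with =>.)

S => east S runs => east east S runs runs => east east C X runs runs => east east X C X runs runs => east east runs C X runs runs => east east runs one X runs runs => east east runs one runs runs runs

S => east S runs   [S ::= east S runs]
east S runs => east east S runs runs   [S ::= east S runs]
east east S runs runs => east east C X runs runs   [S ::= C X]
east east C X runs runs => east east X C X runs runs   [C ::= X C]
east east X C X runs runs => east east runs C X runs runs   [X ::= runs]
east east runs C X runs runs => east east runs one X runs runs   [C ::= one]
east east runs one X runs runs => east east runs one runs runs runs   [X ::= runs]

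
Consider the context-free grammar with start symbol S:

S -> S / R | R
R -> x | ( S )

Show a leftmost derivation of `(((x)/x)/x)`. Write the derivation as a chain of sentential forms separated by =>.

S => R => (S) => (S/R) => (R/R) => ((S)/R) => ((S/R)/R) => ((R/R)/R) => (((S)/R)/R) => (((R)/R)/R) => (((x)/R)/R) => (((x)/x)/R) => (((x)/x)/x)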